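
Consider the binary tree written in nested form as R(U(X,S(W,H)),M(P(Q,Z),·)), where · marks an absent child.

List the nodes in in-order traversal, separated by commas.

In-order visits the left subtree, then the node, then the right subtree.
At R: go left to U.
  At U: go left to X.
    X is a leaf — visit X.
  Visit U.
  At U: go right to S.
    At S: go left to W.
      W is a leaf — visit W.
    Visit S.
    At S: go right to H.
      H is a leaf — visit H.
Visit R.
At R: go right to M.
  At M: go left to P.
    At P: go left to Q.
      Q is a leaf — visit Q.
    Visit P.
    At P: go right to Z.
      Z is a leaf — visit Z.
  Visit M.
  At M: no right child.

X, U, W, S, H, R, Q, P, Z, M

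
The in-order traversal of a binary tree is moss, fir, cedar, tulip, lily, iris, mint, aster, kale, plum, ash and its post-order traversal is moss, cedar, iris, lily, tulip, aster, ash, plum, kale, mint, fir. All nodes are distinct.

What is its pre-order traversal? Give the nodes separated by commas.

The last element of post-order is the root; it splits in-order into left and right subtrees.
Root fir: left subtree has 1 node {moss}, right has 9 {cedar, tulip, lily, iris, mint, aster, kale, plum, ash}.
  Root mint: left subtree has 4 nodes {cedar, tulip, lily, iris}, right has 4 {aster, kale, plum, ash}.
    Root tulip: left subtree has 1 node {cedar}, right has 2 {lily, iris}.
      Root lily: left subtree has 0 nodes { }, right has 1 {iris}.
    Root kale: left subtree has 1 node {aster}, right has 2 {plum, ash}.
      Root plum: left subtree has 0 nodes { }, right has 1 {ash}.

fir, moss, mint, tulip, cedar, lily, iris, kale, aster, plum, ash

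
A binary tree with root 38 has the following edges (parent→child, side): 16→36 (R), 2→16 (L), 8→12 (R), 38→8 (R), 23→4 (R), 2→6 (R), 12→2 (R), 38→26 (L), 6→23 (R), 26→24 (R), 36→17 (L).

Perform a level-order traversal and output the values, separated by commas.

38, 26, 8, 24, 12, 2, 16, 6, 36, 23, 17, 4

Level-order visits nodes level by level from the root, left to right within each level.
Level 0: 38
Level 1: 26, 8
Level 2: 24, 12
Level 3: 2
Level 4: 16, 6
Level 5: 36, 23
Level 6: 17, 4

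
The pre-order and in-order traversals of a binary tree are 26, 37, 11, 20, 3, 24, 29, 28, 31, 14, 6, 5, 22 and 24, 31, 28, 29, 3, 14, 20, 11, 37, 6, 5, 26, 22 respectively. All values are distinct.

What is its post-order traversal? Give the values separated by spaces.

The first element of pre-order is the root; it splits in-order into left and right subtrees.
Root 26: left subtree has 11 nodes {24, 31, 28, 29, 3, 14, 20, 11, 37, 6, 5}, right has 1 {22}.
  Root 37: left subtree has 8 nodes {24, 31, 28, 29, 3, 14, 20, 11}, right has 2 {6, 5}.
    Root 11: left subtree has 7 nodes {24, 31, 28, 29, 3, 14, 20}, right has 0 { }.
      Root 20: left subtree has 6 nodes {24, 31, 28, 29, 3, 14}, right has 0 { }.
        Root 3: left subtree has 4 nodes {24, 31, 28, 29}, right has 1 {14}.
          Root 24: left subtree has 0 nodes { }, right has 3 {31, 28, 29}.
            Root 29: left subtree has 2 nodes {31, 28}, right has 0 { }.
              Root 28: left subtree has 1 node {31}, right has 0 { }.
    Root 6: left subtree has 0 nodes { }, right has 1 {5}.

31 28 29 24 14 3 20 11 5 6 37 22 26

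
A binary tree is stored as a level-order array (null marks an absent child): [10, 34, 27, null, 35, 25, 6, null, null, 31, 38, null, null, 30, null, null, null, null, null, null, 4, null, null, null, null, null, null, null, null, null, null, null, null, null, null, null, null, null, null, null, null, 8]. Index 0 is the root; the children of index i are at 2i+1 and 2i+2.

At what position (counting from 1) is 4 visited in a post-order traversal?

2

Post-order visits the left subtree, then the right subtree, then the node.
At 10: go left to 34.
  At 34: no left child.
  At 34: go right to 35.
    At 35: go left to 31.
      At 31: no left child.
      At 31: go right to 4.
        At 4: go left to 8.
          8 is a leaf — visit 8.
        At 4: no right child.
        Visit 4.
      Visit 31.
    At 35: go right to 38.
      38 is a leaf — visit 38.
    Visit 35.
  Visit 34.
At 10: go right to 27.
  At 27: go left to 25.
    25 is a leaf — visit 25.
  At 27: go right to 6.
    At 6: go left to 30.
      30 is a leaf — visit 30.
    At 6: no right child.
    Visit 6.
  Visit 27.
Visit 10.
Full post-order sequence: 8, 4, 31, 38, 35, 34, 25, 30, 6, 27, 10.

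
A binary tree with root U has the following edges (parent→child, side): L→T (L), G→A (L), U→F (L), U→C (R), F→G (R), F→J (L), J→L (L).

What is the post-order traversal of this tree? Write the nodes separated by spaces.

T L J A G F C U

Post-order visits the left subtree, then the right subtree, then the node.
At U: go left to F.
  At F: go left to J.
    At J: go left to L.
      At L: go left to T.
        T is a leaf — visit T.
      At L: no right child.
      Visit L.
    At J: no right child.
    Visit J.
  At F: go right to G.
    At G: go left to A.
      A is a leaf — visit A.
    At G: no right child.
    Visit G.
  Visit F.
At U: go right to C.
  C is a leaf — visit C.
Visit U.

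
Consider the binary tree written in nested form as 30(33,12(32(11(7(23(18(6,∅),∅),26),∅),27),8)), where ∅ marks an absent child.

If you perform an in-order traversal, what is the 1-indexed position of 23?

In-order visits the left subtree, then the node, then the right subtree.
At 30: go left to 33.
  33 is a leaf — visit 33.
Visit 30.
At 30: go right to 12.
  At 12: go left to 32.
    At 32: go left to 11.
      At 11: go left to 7.
        At 7: go left to 23.
          At 23: go left to 18.
            At 18: go left to 6.
              6 is a leaf — visit 6.
            Visit 18.
            At 18: no right child.
          Visit 23.
          At 23: no right child.
        Visit 7.
        At 7: go right to 26.
          26 is a leaf — visit 26.
      Visit 11.
      At 11: no right child.
    Visit 32.
    At 32: go right to 27.
      27 is a leaf — visit 27.
  Visit 12.
  At 12: go right to 8.
    8 is a leaf — visit 8.
Full in-order sequence: 33, 30, 6, 18, 23, 7, 26, 11, 32, 27, 12, 8.

5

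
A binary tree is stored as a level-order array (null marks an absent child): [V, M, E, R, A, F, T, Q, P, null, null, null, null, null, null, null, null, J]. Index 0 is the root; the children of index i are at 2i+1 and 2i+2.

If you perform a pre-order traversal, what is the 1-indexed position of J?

6

Pre-order visits the node, then its left subtree, then its right subtree.
Visit V.
At V: go left to M.
  Visit M.
  At M: go left to R.
    Visit R.
    At R: go left to Q.
      Q is a leaf — visit Q.
    At R: go right to P.
      Visit P.
      At P: go left to J.
        J is a leaf — visit J.
      At P: no right child.
  At M: go right to A.
    A is a leaf — visit A.
At V: go right to E.
  Visit E.
  At E: go left to F.
    F is a leaf — visit F.
  At E: go right to T.
    T is a leaf — visit T.
Full pre-order sequence: V, M, R, Q, P, J, A, E, F, T.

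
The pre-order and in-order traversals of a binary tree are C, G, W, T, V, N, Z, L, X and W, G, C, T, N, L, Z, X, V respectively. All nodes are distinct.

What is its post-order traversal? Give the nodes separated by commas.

The first element of pre-order is the root; it splits in-order into left and right subtrees.
Root C: left subtree has 2 nodes {W, G}, right has 6 {T, N, L, Z, X, V}.
  Root G: left subtree has 1 node {W}, right has 0 { }.
  Root T: left subtree has 0 nodes { }, right has 5 {N, L, Z, X, V}.
    Root V: left subtree has 4 nodes {N, L, Z, X}, right has 0 { }.
      Root N: left subtree has 0 nodes { }, right has 3 {L, Z, X}.
        Root Z: left subtree has 1 node {L}, right has 1 {X}.

W, G, L, X, Z, N, V, T, C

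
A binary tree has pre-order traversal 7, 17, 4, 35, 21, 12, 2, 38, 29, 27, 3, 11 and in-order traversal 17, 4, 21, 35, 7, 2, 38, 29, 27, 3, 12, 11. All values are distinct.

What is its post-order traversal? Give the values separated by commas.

21, 35, 4, 17, 3, 27, 29, 38, 2, 11, 12, 7

The first element of pre-order is the root; it splits in-order into left and right subtrees.
Root 7: left subtree has 4 nodes {17, 4, 21, 35}, right has 7 {2, 38, 29, 27, 3, 12, 11}.
  Root 17: left subtree has 0 nodes { }, right has 3 {4, 21, 35}.
    Root 4: left subtree has 0 nodes { }, right has 2 {21, 35}.
      Root 35: left subtree has 1 node {21}, right has 0 { }.
  Root 12: left subtree has 5 nodes {2, 38, 29, 27, 3}, right has 1 {11}.
    Root 2: left subtree has 0 nodes { }, right has 4 {38, 29, 27, 3}.
      Root 38: left subtree has 0 nodes { }, right has 3 {29, 27, 3}.
        Root 29: left subtree has 0 nodes { }, right has 2 {27, 3}.
          Root 27: left subtree has 0 nodes { }, right has 1 {3}.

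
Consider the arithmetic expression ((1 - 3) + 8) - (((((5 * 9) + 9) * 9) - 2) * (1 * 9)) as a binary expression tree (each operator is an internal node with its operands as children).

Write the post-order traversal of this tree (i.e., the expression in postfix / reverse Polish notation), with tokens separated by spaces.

1 3 - 8 + 5 9 * 9 + 9 * 2 - 1 9 * * -

Post-order on an expression tree gives postfix notation: for each operator, emit left operand, right operand, then the operator.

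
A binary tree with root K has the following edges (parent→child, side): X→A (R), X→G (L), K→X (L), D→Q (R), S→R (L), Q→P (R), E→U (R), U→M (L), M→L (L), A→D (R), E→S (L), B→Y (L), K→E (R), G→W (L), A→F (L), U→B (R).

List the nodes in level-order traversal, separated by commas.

K, X, E, G, A, S, U, W, F, D, R, M, B, Q, L, Y, P

Level-order visits nodes level by level from the root, left to right within each level.
Level 0: K
Level 1: X, E
Level 2: G, A, S, U
Level 3: W, F, D, R, M, B
Level 4: Q, L, Y
Level 5: P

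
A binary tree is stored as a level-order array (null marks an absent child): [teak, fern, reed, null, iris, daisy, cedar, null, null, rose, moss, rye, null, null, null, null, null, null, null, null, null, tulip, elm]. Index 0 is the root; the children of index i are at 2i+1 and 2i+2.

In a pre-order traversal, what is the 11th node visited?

Pre-order visits the node, then its left subtree, then its right subtree.
Visit teak.
At teak: go left to fern.
  Visit fern.
  At fern: no left child.
  At fern: go right to iris.
    Visit iris.
    At iris: go left to rose.
      rose is a leaf — visit rose.
    At iris: go right to moss.
      Visit moss.
      At moss: go left to tulip.
        tulip is a leaf — visit tulip.
      At moss: go right to elm.
        elm is a leaf — visit elm.
At teak: go right to reed.
  Visit reed.
  At reed: go left to daisy.
    Visit daisy.
    At daisy: go left to rye.
      rye is a leaf — visit rye.
    At daisy: no right child.
  At reed: go right to cedar.
    cedar is a leaf — visit cedar.
Full pre-order sequence: teak, fern, iris, rose, moss, tulip, elm, reed, daisy, rye, cedar.

cedar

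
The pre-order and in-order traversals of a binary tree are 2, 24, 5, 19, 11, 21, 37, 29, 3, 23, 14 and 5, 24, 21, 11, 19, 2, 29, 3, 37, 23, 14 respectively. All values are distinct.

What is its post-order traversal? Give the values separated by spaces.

The first element of pre-order is the root; it splits in-order into left and right subtrees.
Root 2: left subtree has 5 nodes {5, 24, 21, 11, 19}, right has 5 {29, 3, 37, 23, 14}.
  Root 24: left subtree has 1 node {5}, right has 3 {21, 11, 19}.
    Root 19: left subtree has 2 nodes {21, 11}, right has 0 { }.
      Root 11: left subtree has 1 node {21}, right has 0 { }.
  Root 37: left subtree has 2 nodes {29, 3}, right has 2 {23, 14}.
    Root 29: left subtree has 0 nodes { }, right has 1 {3}.
    Root 23: left subtree has 0 nodes { }, right has 1 {14}.

5 21 11 19 24 3 29 14 23 37 2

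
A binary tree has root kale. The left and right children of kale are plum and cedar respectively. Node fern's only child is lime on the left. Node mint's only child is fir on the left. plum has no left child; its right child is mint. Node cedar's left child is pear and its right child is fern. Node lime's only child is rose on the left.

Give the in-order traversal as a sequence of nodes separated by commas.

plum, fir, mint, kale, pear, cedar, rose, lime, fern

In-order visits the left subtree, then the node, then the right subtree.
At kale: go left to plum.
  At plum: no left child.
  Visit plum.
  At plum: go right to mint.
    At mint: go left to fir.
      fir is a leaf — visit fir.
    Visit mint.
    At mint: no right child.
Visit kale.
At kale: go right to cedar.
  At cedar: go left to pear.
    pear is a leaf — visit pear.
  Visit cedar.
  At cedar: go right to fern.
    At fern: go left to lime.
      At lime: go left to rose.
        rose is a leaf — visit rose.
      Visit lime.
      At lime: no right child.
    Visit fern.
    At fern: no right child.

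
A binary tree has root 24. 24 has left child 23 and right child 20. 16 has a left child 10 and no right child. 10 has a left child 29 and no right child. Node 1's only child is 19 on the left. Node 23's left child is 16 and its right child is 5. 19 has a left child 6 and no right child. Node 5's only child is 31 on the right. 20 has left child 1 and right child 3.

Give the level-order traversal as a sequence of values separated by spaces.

24 23 20 16 5 1 3 10 31 19 29 6

Level-order visits nodes level by level from the root, left to right within each level.
Level 0: 24
Level 1: 23, 20
Level 2: 16, 5, 1, 3
Level 3: 10, 31, 19
Level 4: 29, 6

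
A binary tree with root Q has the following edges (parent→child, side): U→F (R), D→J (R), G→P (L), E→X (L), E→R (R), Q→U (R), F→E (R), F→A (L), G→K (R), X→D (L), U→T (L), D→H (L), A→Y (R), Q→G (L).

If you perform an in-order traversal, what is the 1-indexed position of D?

11

In-order visits the left subtree, then the node, then the right subtree.
At Q: go left to G.
  At G: go left to P.
    P is a leaf — visit P.
  Visit G.
  At G: go right to K.
    K is a leaf — visit K.
Visit Q.
At Q: go right to U.
  At U: go left to T.
    T is a leaf — visit T.
  Visit U.
  At U: go right to F.
    At F: go left to A.
      At A: no left child.
      Visit A.
      At A: go right to Y.
        Y is a leaf — visit Y.
    Visit F.
    At F: go right to E.
      At E: go left to X.
        At X: go left to D.
          At D: go left to H.
            H is a leaf — visit H.
          Visit D.
          At D: go right to J.
            J is a leaf — visit J.
        Visit X.
        At X: no right child.
      Visit E.
      At E: go right to R.
        R is a leaf — visit R.
Full in-order sequence: P, G, K, Q, T, U, A, Y, F, H, D, J, X, E, R.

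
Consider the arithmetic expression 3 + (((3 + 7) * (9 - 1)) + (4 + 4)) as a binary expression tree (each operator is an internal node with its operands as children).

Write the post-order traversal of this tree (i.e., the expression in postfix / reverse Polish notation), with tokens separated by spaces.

3 3 7 + 9 1 - * 4 4 + + +

Post-order on an expression tree gives postfix notation: for each operator, emit left operand, right operand, then the operator.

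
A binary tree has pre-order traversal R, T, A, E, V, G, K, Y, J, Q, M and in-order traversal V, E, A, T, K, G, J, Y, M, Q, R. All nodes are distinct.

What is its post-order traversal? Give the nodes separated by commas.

The first element of pre-order is the root; it splits in-order into left and right subtrees.
Root R: left subtree has 10 nodes {V, E, A, T, K, G, J, Y, M, Q}, right has 0 { }.
  Root T: left subtree has 3 nodes {V, E, A}, right has 6 {K, G, J, Y, M, Q}.
    Root A: left subtree has 2 nodes {V, E}, right has 0 { }.
      Root E: left subtree has 1 node {V}, right has 0 { }.
    Root G: left subtree has 1 node {K}, right has 4 {J, Y, M, Q}.
      Root Y: left subtree has 1 node {J}, right has 2 {M, Q}.
        Root Q: left subtree has 1 node {M}, right has 0 { }.

V, E, A, K, J, M, Q, Y, G, T, R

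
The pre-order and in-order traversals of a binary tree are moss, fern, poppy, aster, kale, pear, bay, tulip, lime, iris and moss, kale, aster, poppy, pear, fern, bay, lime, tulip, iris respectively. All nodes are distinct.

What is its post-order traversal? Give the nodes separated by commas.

kale, aster, pear, poppy, lime, iris, tulip, bay, fern, moss

The first element of pre-order is the root; it splits in-order into left and right subtrees.
Root moss: left subtree has 0 nodes { }, right has 9 {kale, aster, poppy, pear, fern, bay, lime, tulip, iris}.
  Root fern: left subtree has 4 nodes {kale, aster, poppy, pear}, right has 4 {bay, lime, tulip, iris}.
    Root poppy: left subtree has 2 nodes {kale, aster}, right has 1 {pear}.
      Root aster: left subtree has 1 node {kale}, right has 0 { }.
    Root bay: left subtree has 0 nodes { }, right has 3 {lime, tulip, iris}.
      Root tulip: left subtree has 1 node {lime}, right has 1 {iris}.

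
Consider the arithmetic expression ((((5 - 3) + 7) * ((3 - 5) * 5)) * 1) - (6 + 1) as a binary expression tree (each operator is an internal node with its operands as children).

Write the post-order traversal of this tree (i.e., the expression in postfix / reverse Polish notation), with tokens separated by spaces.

5 3 - 7 + 3 5 - 5 * * 1 * 6 1 + -

Post-order on an expression tree gives postfix notation: for each operator, emit left operand, right operand, then the operator.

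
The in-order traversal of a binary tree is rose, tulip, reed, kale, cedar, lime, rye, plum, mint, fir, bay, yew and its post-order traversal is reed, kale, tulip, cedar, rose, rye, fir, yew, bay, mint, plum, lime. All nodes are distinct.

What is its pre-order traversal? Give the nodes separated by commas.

lime, rose, cedar, tulip, kale, reed, plum, rye, mint, bay, fir, yew

The last element of post-order is the root; it splits in-order into left and right subtrees.
Root lime: left subtree has 5 nodes {rose, tulip, reed, kale, cedar}, right has 6 {rye, plum, mint, fir, bay, yew}.
  Root rose: left subtree has 0 nodes { }, right has 4 {tulip, reed, kale, cedar}.
    Root cedar: left subtree has 3 nodes {tulip, reed, kale}, right has 0 { }.
      Root tulip: left subtree has 0 nodes { }, right has 2 {reed, kale}.
        Root kale: left subtree has 1 node {reed}, right has 0 { }.
  Root plum: left subtree has 1 node {rye}, right has 4 {mint, fir, bay, yew}.
    Root mint: left subtree has 0 nodes { }, right has 3 {fir, bay, yew}.
      Root bay: left subtree has 1 node {fir}, right has 1 {yew}.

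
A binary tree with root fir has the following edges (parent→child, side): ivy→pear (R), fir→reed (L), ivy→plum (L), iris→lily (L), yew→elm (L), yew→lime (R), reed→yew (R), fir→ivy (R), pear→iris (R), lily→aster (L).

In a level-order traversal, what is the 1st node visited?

fir

Level-order visits nodes level by level from the root, left to right within each level.
Level 0: fir
Level 1: reed, ivy
Level 2: yew, plum, pear
Level 3: elm, lime, iris
Level 4: lily
Level 5: aster
Full level-order sequence: fir, reed, ivy, yew, plum, pear, elm, lime, iris, lily, aster.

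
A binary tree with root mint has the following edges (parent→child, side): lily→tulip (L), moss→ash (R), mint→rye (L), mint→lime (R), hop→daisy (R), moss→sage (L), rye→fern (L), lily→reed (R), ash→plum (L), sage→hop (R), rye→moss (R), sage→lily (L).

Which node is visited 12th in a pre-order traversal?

plum

Pre-order visits the node, then its left subtree, then its right subtree.
Visit mint.
At mint: go left to rye.
  Visit rye.
  At rye: go left to fern.
    fern is a leaf — visit fern.
  At rye: go right to moss.
    Visit moss.
    At moss: go left to sage.
      Visit sage.
      At sage: go left to lily.
        Visit lily.
        At lily: go left to tulip.
          tulip is a leaf — visit tulip.
        At lily: go right to reed.
          reed is a leaf — visit reed.
      At sage: go right to hop.
        Visit hop.
        At hop: no left child.
        At hop: go right to daisy.
          daisy is a leaf — visit daisy.
    At moss: go right to ash.
      Visit ash.
      At ash: go left to plum.
        plum is a leaf — visit plum.
      At ash: no right child.
At mint: go right to lime.
  lime is a leaf — visit lime.
Full pre-order sequence: mint, rye, fern, moss, sage, lily, tulip, reed, hop, daisy, ash, plum, lime.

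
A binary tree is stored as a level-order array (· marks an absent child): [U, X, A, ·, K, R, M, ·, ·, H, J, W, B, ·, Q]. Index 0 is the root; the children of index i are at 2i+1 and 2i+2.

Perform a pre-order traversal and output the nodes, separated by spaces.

Pre-order visits the node, then its left subtree, then its right subtree.
Visit U.
At U: go left to X.
  Visit X.
  At X: no left child.
  At X: go right to K.
    Visit K.
    At K: go left to H.
      H is a leaf — visit H.
    At K: go right to J.
      J is a leaf — visit J.
At U: go right to A.
  Visit A.
  At A: go left to R.
    Visit R.
    At R: go left to W.
      W is a leaf — visit W.
    At R: go right to B.
      B is a leaf — visit B.
  At A: go right to M.
    Visit M.
    At M: no left child.
    At M: go right to Q.
      Q is a leaf — visit Q.

U X K H J A R W B M Q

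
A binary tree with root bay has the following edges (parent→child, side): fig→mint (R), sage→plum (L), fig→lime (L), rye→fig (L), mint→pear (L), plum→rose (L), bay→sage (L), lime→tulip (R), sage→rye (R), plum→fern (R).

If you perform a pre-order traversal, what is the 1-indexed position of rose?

Pre-order visits the node, then its left subtree, then its right subtree.
Visit bay.
At bay: go left to sage.
  Visit sage.
  At sage: go left to plum.
    Visit plum.
    At plum: go left to rose.
      rose is a leaf — visit rose.
    At plum: go right to fern.
      fern is a leaf — visit fern.
  At sage: go right to rye.
    Visit rye.
    At rye: go left to fig.
      Visit fig.
      At fig: go left to lime.
        Visit lime.
        At lime: no left child.
        At lime: go right to tulip.
          tulip is a leaf — visit tulip.
      At fig: go right to mint.
        Visit mint.
        At mint: go left to pear.
          pear is a leaf — visit pear.
        At mint: no right child.
    At rye: no right child.
At bay: no right child.
Full pre-order sequence: bay, sage, plum, rose, fern, rye, fig, lime, tulip, mint, pear.

4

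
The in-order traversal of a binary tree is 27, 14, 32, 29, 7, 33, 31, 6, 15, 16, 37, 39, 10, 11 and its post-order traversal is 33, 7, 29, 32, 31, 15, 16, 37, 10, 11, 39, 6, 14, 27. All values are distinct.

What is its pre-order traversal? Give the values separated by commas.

The last element of post-order is the root; it splits in-order into left and right subtrees.
Root 27: left subtree has 0 nodes { }, right has 13 {14, 32, 29, 7, 33, 31, 6, 15, 16, 37, 39, 10, 11}.
  Root 14: left subtree has 0 nodes { }, right has 12 {32, 29, 7, 33, 31, 6, 15, 16, 37, 39, 10, 11}.
    Root 6: left subtree has 5 nodes {32, 29, 7, 33, 31}, right has 6 {15, 16, 37, 39, 10, 11}.
      Root 31: left subtree has 4 nodes {32, 29, 7, 33}, right has 0 { }.
        Root 32: left subtree has 0 nodes { }, right has 3 {29, 7, 33}.
          Root 29: left subtree has 0 nodes { }, right has 2 {7, 33}.
            Root 7: left subtree has 0 nodes { }, right has 1 {33}.
      Root 39: left subtree has 3 nodes {15, 16, 37}, right has 2 {10, 11}.
        Root 37: left subtree has 2 nodes {15, 16}, right has 0 { }.
          Root 16: left subtree has 1 node {15}, right has 0 { }.
        Root 11: left subtree has 1 node {10}, right has 0 { }.

27, 14, 6, 31, 32, 29, 7, 33, 39, 37, 16, 15, 11, 10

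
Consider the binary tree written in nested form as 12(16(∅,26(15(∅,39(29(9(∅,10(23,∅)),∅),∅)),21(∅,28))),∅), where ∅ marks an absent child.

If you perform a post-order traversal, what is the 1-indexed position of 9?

Post-order visits the left subtree, then the right subtree, then the node.
At 12: go left to 16.
  At 16: no left child.
  At 16: go right to 26.
    At 26: go left to 15.
      At 15: no left child.
      At 15: go right to 39.
        At 39: go left to 29.
          At 29: go left to 9.
            At 9: no left child.
            At 9: go right to 10.
              At 10: go left to 23.
                23 is a leaf — visit 23.
              At 10: no right child.
              Visit 10.
            Visit 9.
          At 29: no right child.
          Visit 29.
        At 39: no right child.
        Visit 39.
      Visit 15.
    At 26: go right to 21.
      At 21: no left child.
      At 21: go right to 28.
        28 is a leaf — visit 28.
      Visit 21.
    Visit 26.
  Visit 16.
At 12: no right child.
Visit 12.
Full post-order sequence: 23, 10, 9, 29, 39, 15, 28, 21, 26, 16, 12.

3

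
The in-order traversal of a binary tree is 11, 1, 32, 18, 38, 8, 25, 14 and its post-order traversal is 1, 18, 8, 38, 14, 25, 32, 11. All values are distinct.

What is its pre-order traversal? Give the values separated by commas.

11, 32, 1, 25, 38, 18, 8, 14

The last element of post-order is the root; it splits in-order into left and right subtrees.
Root 11: left subtree has 0 nodes { }, right has 7 {1, 32, 18, 38, 8, 25, 14}.
  Root 32: left subtree has 1 node {1}, right has 5 {18, 38, 8, 25, 14}.
    Root 25: left subtree has 3 nodes {18, 38, 8}, right has 1 {14}.
      Root 38: left subtree has 1 node {18}, right has 1 {8}.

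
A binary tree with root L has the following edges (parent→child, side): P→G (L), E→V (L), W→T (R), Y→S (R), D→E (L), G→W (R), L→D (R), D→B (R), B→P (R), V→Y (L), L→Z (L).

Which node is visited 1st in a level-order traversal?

L

Level-order visits nodes level by level from the root, left to right within each level.
Level 0: L
Level 1: Z, D
Level 2: E, B
Level 3: V, P
Level 4: Y, G
Level 5: S, W
Level 6: T
Full level-order sequence: L, Z, D, E, B, V, P, Y, G, S, W, T.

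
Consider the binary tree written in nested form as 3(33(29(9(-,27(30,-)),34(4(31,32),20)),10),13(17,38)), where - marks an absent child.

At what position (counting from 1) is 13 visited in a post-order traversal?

14

Post-order visits the left subtree, then the right subtree, then the node.
At 3: go left to 33.
  At 33: go left to 29.
    At 29: go left to 9.
      At 9: no left child.
      At 9: go right to 27.
        At 27: go left to 30.
          30 is a leaf — visit 30.
        At 27: no right child.
        Visit 27.
      Visit 9.
    At 29: go right to 34.
      At 34: go left to 4.
        At 4: go left to 31.
          31 is a leaf — visit 31.
        At 4: go right to 32.
          32 is a leaf — visit 32.
        Visit 4.
      At 34: go right to 20.
        20 is a leaf — visit 20.
      Visit 34.
    Visit 29.
  At 33: go right to 10.
    10 is a leaf — visit 10.
  Visit 33.
At 3: go right to 13.
  At 13: go left to 17.
    17 is a leaf — visit 17.
  At 13: go right to 38.
    38 is a leaf — visit 38.
  Visit 13.
Visit 3.
Full post-order sequence: 30, 27, 9, 31, 32, 4, 20, 34, 29, 10, 33, 17, 38, 13, 3.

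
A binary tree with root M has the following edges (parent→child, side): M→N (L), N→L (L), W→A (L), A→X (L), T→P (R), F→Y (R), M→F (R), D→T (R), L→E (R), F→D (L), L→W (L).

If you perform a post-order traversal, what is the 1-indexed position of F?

Post-order visits the left subtree, then the right subtree, then the node.
At M: go left to N.
  At N: go left to L.
    At L: go left to W.
      At W: go left to A.
        At A: go left to X.
          X is a leaf — visit X.
        At A: no right child.
        Visit A.
      At W: no right child.
      Visit W.
    At L: go right to E.
      E is a leaf — visit E.
    Visit L.
  At N: no right child.
  Visit N.
At M: go right to F.
  At F: go left to D.
    At D: no left child.
    At D: go right to T.
      At T: no left child.
      At T: go right to P.
        P is a leaf — visit P.
      Visit T.
    Visit D.
  At F: go right to Y.
    Y is a leaf — visit Y.
  Visit F.
Visit M.
Full post-order sequence: X, A, W, E, L, N, P, T, D, Y, F, M.

11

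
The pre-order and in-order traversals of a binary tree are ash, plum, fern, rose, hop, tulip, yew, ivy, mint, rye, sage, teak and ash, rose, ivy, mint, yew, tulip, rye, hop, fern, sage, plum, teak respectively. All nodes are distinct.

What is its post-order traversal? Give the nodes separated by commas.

mint, ivy, yew, rye, tulip, hop, rose, sage, fern, teak, plum, ash

The first element of pre-order is the root; it splits in-order into left and right subtrees.
Root ash: left subtree has 0 nodes { }, right has 11 {rose, ivy, mint, yew, tulip, rye, hop, fern, sage, plum, teak}.
  Root plum: left subtree has 9 nodes {rose, ivy, mint, yew, tulip, rye, hop, fern, sage}, right has 1 {teak}.
    Root fern: left subtree has 7 nodes {rose, ivy, mint, yew, tulip, rye, hop}, right has 1 {sage}.
      Root rose: left subtree has 0 nodes { }, right has 6 {ivy, mint, yew, tulip, rye, hop}.
        Root hop: left subtree has 5 nodes {ivy, mint, yew, tulip, rye}, right has 0 { }.
          Root tulip: left subtree has 3 nodes {ivy, mint, yew}, right has 1 {rye}.
            Root yew: left subtree has 2 nodes {ivy, mint}, right has 0 { }.
              Root ivy: left subtree has 0 nodes { }, right has 1 {mint}.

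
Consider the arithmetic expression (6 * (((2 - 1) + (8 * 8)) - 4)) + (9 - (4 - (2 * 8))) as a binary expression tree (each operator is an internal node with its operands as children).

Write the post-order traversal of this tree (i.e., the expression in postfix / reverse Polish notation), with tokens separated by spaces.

Post-order on an expression tree gives postfix notation: for each operator, emit left operand, right operand, then the operator.

6 2 1 - 8 8 * + 4 - * 9 4 2 8 * - - +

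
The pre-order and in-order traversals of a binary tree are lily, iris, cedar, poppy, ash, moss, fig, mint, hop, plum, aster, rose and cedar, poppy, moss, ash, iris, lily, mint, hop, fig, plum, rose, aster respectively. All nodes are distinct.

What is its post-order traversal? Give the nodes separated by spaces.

The first element of pre-order is the root; it splits in-order into left and right subtrees.
Root lily: left subtree has 5 nodes {cedar, poppy, moss, ash, iris}, right has 6 {mint, hop, fig, plum, rose, aster}.
  Root iris: left subtree has 4 nodes {cedar, poppy, moss, ash}, right has 0 { }.
    Root cedar: left subtree has 0 nodes { }, right has 3 {poppy, moss, ash}.
      Root poppy: left subtree has 0 nodes { }, right has 2 {moss, ash}.
        Root ash: left subtree has 1 node {moss}, right has 0 { }.
  Root fig: left subtree has 2 nodes {mint, hop}, right has 3 {plum, rose, aster}.
    Root mint: left subtree has 0 nodes { }, right has 1 {hop}.
    Root plum: left subtree has 0 nodes { }, right has 2 {rose, aster}.
      Root aster: left subtree has 1 node {rose}, right has 0 { }.

moss ash poppy cedar iris hop mint rose aster plum fig lily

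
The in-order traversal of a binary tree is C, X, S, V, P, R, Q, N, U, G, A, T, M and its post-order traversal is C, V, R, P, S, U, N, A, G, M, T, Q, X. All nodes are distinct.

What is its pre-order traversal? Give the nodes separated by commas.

The last element of post-order is the root; it splits in-order into left and right subtrees.
Root X: left subtree has 1 node {C}, right has 11 {S, V, P, R, Q, N, U, G, A, T, M}.
  Root Q: left subtree has 4 nodes {S, V, P, R}, right has 6 {N, U, G, A, T, M}.
    Root S: left subtree has 0 nodes { }, right has 3 {V, P, R}.
      Root P: left subtree has 1 node {V}, right has 1 {R}.
    Root T: left subtree has 4 nodes {N, U, G, A}, right has 1 {M}.
      Root G: left subtree has 2 nodes {N, U}, right has 1 {A}.
        Root N: left subtree has 0 nodes { }, right has 1 {U}.

X, C, Q, S, P, V, R, T, G, N, U, A, M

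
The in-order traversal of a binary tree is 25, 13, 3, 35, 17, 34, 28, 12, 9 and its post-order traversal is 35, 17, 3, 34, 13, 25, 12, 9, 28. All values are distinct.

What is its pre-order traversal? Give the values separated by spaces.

28 25 13 34 3 17 35 9 12

The last element of post-order is the root; it splits in-order into left and right subtrees.
Root 28: left subtree has 6 nodes {25, 13, 3, 35, 17, 34}, right has 2 {12, 9}.
  Root 25: left subtree has 0 nodes { }, right has 5 {13, 3, 35, 17, 34}.
    Root 13: left subtree has 0 nodes { }, right has 4 {3, 35, 17, 34}.
      Root 34: left subtree has 3 nodes {3, 35, 17}, right has 0 { }.
        Root 3: left subtree has 0 nodes { }, right has 2 {35, 17}.
          Root 17: left subtree has 1 node {35}, right has 0 { }.
  Root 9: left subtree has 1 node {12}, right has 0 { }.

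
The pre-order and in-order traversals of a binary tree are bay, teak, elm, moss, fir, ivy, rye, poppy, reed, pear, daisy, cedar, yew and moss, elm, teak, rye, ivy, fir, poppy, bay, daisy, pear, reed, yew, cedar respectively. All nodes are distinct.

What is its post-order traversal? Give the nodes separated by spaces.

moss elm rye ivy poppy fir teak daisy pear yew cedar reed bay

The first element of pre-order is the root; it splits in-order into left and right subtrees.
Root bay: left subtree has 7 nodes {moss, elm, teak, rye, ivy, fir, poppy}, right has 5 {daisy, pear, reed, yew, cedar}.
  Root teak: left subtree has 2 nodes {moss, elm}, right has 4 {rye, ivy, fir, poppy}.
    Root elm: left subtree has 1 node {moss}, right has 0 { }.
    Root fir: left subtree has 2 nodes {rye, ivy}, right has 1 {poppy}.
      Root ivy: left subtree has 1 node {rye}, right has 0 { }.
  Root reed: left subtree has 2 nodes {daisy, pear}, right has 2 {yew, cedar}.
    Root pear: left subtree has 1 node {daisy}, right has 0 { }.
    Root cedar: left subtree has 1 node {yew}, right has 0 { }.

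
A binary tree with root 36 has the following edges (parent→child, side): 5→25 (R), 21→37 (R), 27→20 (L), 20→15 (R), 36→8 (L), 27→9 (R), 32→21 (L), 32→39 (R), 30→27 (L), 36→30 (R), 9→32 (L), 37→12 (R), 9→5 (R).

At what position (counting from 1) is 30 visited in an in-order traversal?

14

In-order visits the left subtree, then the node, then the right subtree.
At 36: go left to 8.
  8 is a leaf — visit 8.
Visit 36.
At 36: go right to 30.
  At 30: go left to 27.
    At 27: go left to 20.
      At 20: no left child.
      Visit 20.
      At 20: go right to 15.
        15 is a leaf — visit 15.
    Visit 27.
    At 27: go right to 9.
      At 9: go left to 32.
        At 32: go left to 21.
          At 21: no left child.
          Visit 21.
          At 21: go right to 37.
            At 37: no left child.
            Visit 37.
            At 37: go right to 12.
              12 is a leaf — visit 12.
        Visit 32.
        At 32: go right to 39.
          39 is a leaf — visit 39.
      Visit 9.
      At 9: go right to 5.
        At 5: no left child.
        Visit 5.
        At 5: go right to 25.
          25 is a leaf — visit 25.
  Visit 30.
  At 30: no right child.
Full in-order sequence: 8, 36, 20, 15, 27, 21, 37, 12, 32, 39, 9, 5, 25, 30.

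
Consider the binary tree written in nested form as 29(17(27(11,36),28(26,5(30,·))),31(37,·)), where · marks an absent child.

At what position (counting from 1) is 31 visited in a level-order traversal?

3

Level-order visits nodes level by level from the root, left to right within each level.
Level 0: 29
Level 1: 17, 31
Level 2: 27, 28, 37
Level 3: 11, 36, 26, 5
Level 4: 30
Full level-order sequence: 29, 17, 31, 27, 28, 37, 11, 36, 26, 5, 30.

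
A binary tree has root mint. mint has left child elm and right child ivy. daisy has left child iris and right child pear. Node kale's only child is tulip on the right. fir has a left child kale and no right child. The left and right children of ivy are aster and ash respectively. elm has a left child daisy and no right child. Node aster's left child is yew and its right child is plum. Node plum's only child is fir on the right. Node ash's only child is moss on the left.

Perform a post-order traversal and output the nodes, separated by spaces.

Post-order visits the left subtree, then the right subtree, then the node.
At mint: go left to elm.
  At elm: go left to daisy.
    At daisy: go left to iris.
      iris is a leaf — visit iris.
    At daisy: go right to pear.
      pear is a leaf — visit pear.
    Visit daisy.
  At elm: no right child.
  Visit elm.
At mint: go right to ivy.
  At ivy: go left to aster.
    At aster: go left to yew.
      yew is a leaf — visit yew.
    At aster: go right to plum.
      At plum: no left child.
      At plum: go right to fir.
        At fir: go left to kale.
          At kale: no left child.
          At kale: go right to tulip.
            tulip is a leaf — visit tulip.
          Visit kale.
        At fir: no right child.
        Visit fir.
      Visit plum.
    Visit aster.
  At ivy: go right to ash.
    At ash: go left to moss.
      moss is a leaf — visit moss.
    At ash: no right child.
    Visit ash.
  Visit ivy.
Visit mint.

iris pear daisy elm yew tulip kale fir plum aster moss ash ivy mint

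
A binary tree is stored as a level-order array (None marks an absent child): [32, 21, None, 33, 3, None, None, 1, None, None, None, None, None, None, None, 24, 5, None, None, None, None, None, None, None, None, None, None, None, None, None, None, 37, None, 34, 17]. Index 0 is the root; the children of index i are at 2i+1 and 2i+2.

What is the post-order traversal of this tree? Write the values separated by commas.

Post-order visits the left subtree, then the right subtree, then the node.
At 32: go left to 21.
  At 21: go left to 33.
    At 33: go left to 1.
      At 1: go left to 24.
        At 24: go left to 37.
          37 is a leaf — visit 37.
        At 24: no right child.
        Visit 24.
      At 1: go right to 5.
        At 5: go left to 34.
          34 is a leaf — visit 34.
        At 5: go right to 17.
          17 is a leaf — visit 17.
        Visit 5.
      Visit 1.
    At 33: no right child.
    Visit 33.
  At 21: go right to 3.
    3 is a leaf — visit 3.
  Visit 21.
At 32: no right child.
Visit 32.

37, 24, 34, 17, 5, 1, 33, 3, 21, 32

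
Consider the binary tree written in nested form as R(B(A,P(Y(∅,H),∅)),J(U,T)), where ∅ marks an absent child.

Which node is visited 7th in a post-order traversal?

T

Post-order visits the left subtree, then the right subtree, then the node.
At R: go left to B.
  At B: go left to A.
    A is a leaf — visit A.
  At B: go right to P.
    At P: go left to Y.
      At Y: no left child.
      At Y: go right to H.
        H is a leaf — visit H.
      Visit Y.
    At P: no right child.
    Visit P.
  Visit B.
At R: go right to J.
  At J: go left to U.
    U is a leaf — visit U.
  At J: go right to T.
    T is a leaf — visit T.
  Visit J.
Visit R.
Full post-order sequence: A, H, Y, P, B, U, T, J, R.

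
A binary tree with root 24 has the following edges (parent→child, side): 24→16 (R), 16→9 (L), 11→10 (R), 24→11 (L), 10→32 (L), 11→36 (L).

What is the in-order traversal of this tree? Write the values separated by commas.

36, 11, 32, 10, 24, 9, 16

In-order visits the left subtree, then the node, then the right subtree.
At 24: go left to 11.
  At 11: go left to 36.
    36 is a leaf — visit 36.
  Visit 11.
  At 11: go right to 10.
    At 10: go left to 32.
      32 is a leaf — visit 32.
    Visit 10.
    At 10: no right child.
Visit 24.
At 24: go right to 16.
  At 16: go left to 9.
    9 is a leaf — visit 9.
  Visit 16.
  At 16: no right child.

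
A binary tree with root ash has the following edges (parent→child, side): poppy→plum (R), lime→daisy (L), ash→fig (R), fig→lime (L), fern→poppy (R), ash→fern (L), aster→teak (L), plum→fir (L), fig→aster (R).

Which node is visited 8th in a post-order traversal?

Post-order visits the left subtree, then the right subtree, then the node.
At ash: go left to fern.
  At fern: no left child.
  At fern: go right to poppy.
    At poppy: no left child.
    At poppy: go right to plum.
      At plum: go left to fir.
        fir is a leaf — visit fir.
      At plum: no right child.
      Visit plum.
    Visit poppy.
  Visit fern.
At ash: go right to fig.
  At fig: go left to lime.
    At lime: go left to daisy.
      daisy is a leaf — visit daisy.
    At lime: no right child.
    Visit lime.
  At fig: go right to aster.
    At aster: go left to teak.
      teak is a leaf — visit teak.
    At aster: no right child.
    Visit aster.
  Visit fig.
Visit ash.
Full post-order sequence: fir, plum, poppy, fern, daisy, lime, teak, aster, fig, ash.

aster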